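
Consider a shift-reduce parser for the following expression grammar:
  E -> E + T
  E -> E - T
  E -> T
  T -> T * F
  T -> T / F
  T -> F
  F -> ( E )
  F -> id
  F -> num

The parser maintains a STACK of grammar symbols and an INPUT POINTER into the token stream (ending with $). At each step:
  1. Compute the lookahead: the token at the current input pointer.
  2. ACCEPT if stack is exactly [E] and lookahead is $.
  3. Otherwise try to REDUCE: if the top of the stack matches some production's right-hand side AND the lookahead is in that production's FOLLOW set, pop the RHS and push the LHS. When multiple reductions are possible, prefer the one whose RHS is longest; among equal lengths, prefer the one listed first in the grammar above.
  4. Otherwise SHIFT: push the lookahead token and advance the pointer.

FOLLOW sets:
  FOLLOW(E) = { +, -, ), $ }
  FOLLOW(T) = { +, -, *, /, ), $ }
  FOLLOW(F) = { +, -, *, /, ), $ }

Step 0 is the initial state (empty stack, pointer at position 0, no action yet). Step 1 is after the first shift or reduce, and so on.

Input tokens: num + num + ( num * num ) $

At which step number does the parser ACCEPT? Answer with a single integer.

Step 1: shift num. Stack=[num] ptr=1 lookahead=+ remaining=[+ num + ( num * num ) $]
Step 2: reduce F->num. Stack=[F] ptr=1 lookahead=+ remaining=[+ num + ( num * num ) $]
Step 3: reduce T->F. Stack=[T] ptr=1 lookahead=+ remaining=[+ num + ( num * num ) $]
Step 4: reduce E->T. Stack=[E] ptr=1 lookahead=+ remaining=[+ num + ( num * num ) $]
Step 5: shift +. Stack=[E +] ptr=2 lookahead=num remaining=[num + ( num * num ) $]
Step 6: shift num. Stack=[E + num] ptr=3 lookahead=+ remaining=[+ ( num * num ) $]
Step 7: reduce F->num. Stack=[E + F] ptr=3 lookahead=+ remaining=[+ ( num * num ) $]
Step 8: reduce T->F. Stack=[E + T] ptr=3 lookahead=+ remaining=[+ ( num * num ) $]
Step 9: reduce E->E + T. Stack=[E] ptr=3 lookahead=+ remaining=[+ ( num * num ) $]
Step 10: shift +. Stack=[E +] ptr=4 lookahead=( remaining=[( num * num ) $]
Step 11: shift (. Stack=[E + (] ptr=5 lookahead=num remaining=[num * num ) $]
Step 12: shift num. Stack=[E + ( num] ptr=6 lookahead=* remaining=[* num ) $]
Step 13: reduce F->num. Stack=[E + ( F] ptr=6 lookahead=* remaining=[* num ) $]
Step 14: reduce T->F. Stack=[E + ( T] ptr=6 lookahead=* remaining=[* num ) $]
Step 15: shift *. Stack=[E + ( T *] ptr=7 lookahead=num remaining=[num ) $]
Step 16: shift num. Stack=[E + ( T * num] ptr=8 lookahead=) remaining=[) $]
Step 17: reduce F->num. Stack=[E + ( T * F] ptr=8 lookahead=) remaining=[) $]
Step 18: reduce T->T * F. Stack=[E + ( T] ptr=8 lookahead=) remaining=[) $]
Step 19: reduce E->T. Stack=[E + ( E] ptr=8 lookahead=) remaining=[) $]
Step 20: shift ). Stack=[E + ( E )] ptr=9 lookahead=$ remaining=[$]
Step 21: reduce F->( E ). Stack=[E + F] ptr=9 lookahead=$ remaining=[$]
Step 22: reduce T->F. Stack=[E + T] ptr=9 lookahead=$ remaining=[$]
Step 23: reduce E->E + T. Stack=[E] ptr=9 lookahead=$ remaining=[$]
Step 24: accept. Stack=[E] ptr=9 lookahead=$ remaining=[$]

Answer: 24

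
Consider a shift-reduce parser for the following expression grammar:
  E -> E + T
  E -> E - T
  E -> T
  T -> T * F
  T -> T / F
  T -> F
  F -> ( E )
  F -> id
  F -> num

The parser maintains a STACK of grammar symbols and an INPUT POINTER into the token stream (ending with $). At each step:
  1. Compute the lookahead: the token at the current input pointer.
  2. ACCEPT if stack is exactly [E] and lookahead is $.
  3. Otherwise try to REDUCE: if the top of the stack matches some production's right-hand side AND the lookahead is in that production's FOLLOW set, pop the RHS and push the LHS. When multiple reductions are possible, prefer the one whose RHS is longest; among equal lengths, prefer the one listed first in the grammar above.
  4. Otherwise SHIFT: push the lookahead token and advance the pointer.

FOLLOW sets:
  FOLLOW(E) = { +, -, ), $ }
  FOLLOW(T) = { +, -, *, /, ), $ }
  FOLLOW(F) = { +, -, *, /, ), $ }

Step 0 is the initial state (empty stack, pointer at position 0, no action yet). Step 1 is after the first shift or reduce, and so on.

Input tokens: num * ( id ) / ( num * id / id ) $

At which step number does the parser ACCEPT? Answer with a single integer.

Step 1: shift num. Stack=[num] ptr=1 lookahead=* remaining=[* ( id ) / ( num * id / id ) $]
Step 2: reduce F->num. Stack=[F] ptr=1 lookahead=* remaining=[* ( id ) / ( num * id / id ) $]
Step 3: reduce T->F. Stack=[T] ptr=1 lookahead=* remaining=[* ( id ) / ( num * id / id ) $]
Step 4: shift *. Stack=[T *] ptr=2 lookahead=( remaining=[( id ) / ( num * id / id ) $]
Step 5: shift (. Stack=[T * (] ptr=3 lookahead=id remaining=[id ) / ( num * id / id ) $]
Step 6: shift id. Stack=[T * ( id] ptr=4 lookahead=) remaining=[) / ( num * id / id ) $]
Step 7: reduce F->id. Stack=[T * ( F] ptr=4 lookahead=) remaining=[) / ( num * id / id ) $]
Step 8: reduce T->F. Stack=[T * ( T] ptr=4 lookahead=) remaining=[) / ( num * id / id ) $]
Step 9: reduce E->T. Stack=[T * ( E] ptr=4 lookahead=) remaining=[) / ( num * id / id ) $]
Step 10: shift ). Stack=[T * ( E )] ptr=5 lookahead=/ remaining=[/ ( num * id / id ) $]
Step 11: reduce F->( E ). Stack=[T * F] ptr=5 lookahead=/ remaining=[/ ( num * id / id ) $]
Step 12: reduce T->T * F. Stack=[T] ptr=5 lookahead=/ remaining=[/ ( num * id / id ) $]
Step 13: shift /. Stack=[T /] ptr=6 lookahead=( remaining=[( num * id / id ) $]
Step 14: shift (. Stack=[T / (] ptr=7 lookahead=num remaining=[num * id / id ) $]
Step 15: shift num. Stack=[T / ( num] ptr=8 lookahead=* remaining=[* id / id ) $]
Step 16: reduce F->num. Stack=[T / ( F] ptr=8 lookahead=* remaining=[* id / id ) $]
Step 17: reduce T->F. Stack=[T / ( T] ptr=8 lookahead=* remaining=[* id / id ) $]
Step 18: shift *. Stack=[T / ( T *] ptr=9 lookahead=id remaining=[id / id ) $]
Step 19: shift id. Stack=[T / ( T * id] ptr=10 lookahead=/ remaining=[/ id ) $]
Step 20: reduce F->id. Stack=[T / ( T * F] ptr=10 lookahead=/ remaining=[/ id ) $]
Step 21: reduce T->T * F. Stack=[T / ( T] ptr=10 lookahead=/ remaining=[/ id ) $]
Step 22: shift /. Stack=[T / ( T /] ptr=11 lookahead=id remaining=[id ) $]
Step 23: shift id. Stack=[T / ( T / id] ptr=12 lookahead=) remaining=[) $]
Step 24: reduce F->id. Stack=[T / ( T / F] ptr=12 lookahead=) remaining=[) $]
Step 25: reduce T->T / F. Stack=[T / ( T] ptr=12 lookahead=) remaining=[) $]
Step 26: reduce E->T. Stack=[T / ( E] ptr=12 lookahead=) remaining=[) $]
Step 27: shift ). Stack=[T / ( E )] ptr=13 lookahead=$ remaining=[$]
Step 28: reduce F->( E ). Stack=[T / F] ptr=13 lookahead=$ remaining=[$]
Step 29: reduce T->T / F. Stack=[T] ptr=13 lookahead=$ remaining=[$]
Step 30: reduce E->T. Stack=[E] ptr=13 lookahead=$ remaining=[$]
Step 31: accept. Stack=[E] ptr=13 lookahead=$ remaining=[$]

Answer: 31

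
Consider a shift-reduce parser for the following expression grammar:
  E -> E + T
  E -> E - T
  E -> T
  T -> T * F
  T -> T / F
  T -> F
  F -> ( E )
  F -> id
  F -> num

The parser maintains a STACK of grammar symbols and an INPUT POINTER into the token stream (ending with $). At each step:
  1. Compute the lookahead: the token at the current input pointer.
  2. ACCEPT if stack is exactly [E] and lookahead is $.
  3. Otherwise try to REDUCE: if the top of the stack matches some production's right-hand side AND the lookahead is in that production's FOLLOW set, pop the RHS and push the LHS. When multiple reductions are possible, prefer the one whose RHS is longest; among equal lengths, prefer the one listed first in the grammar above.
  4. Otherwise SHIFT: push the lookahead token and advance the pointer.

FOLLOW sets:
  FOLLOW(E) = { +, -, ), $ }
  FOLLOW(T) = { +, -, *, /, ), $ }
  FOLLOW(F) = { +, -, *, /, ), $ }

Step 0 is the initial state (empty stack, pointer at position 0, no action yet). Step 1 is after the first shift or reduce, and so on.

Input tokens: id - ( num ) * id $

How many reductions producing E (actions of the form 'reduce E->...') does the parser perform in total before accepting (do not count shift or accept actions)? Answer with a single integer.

Step 1: shift id. Stack=[id] ptr=1 lookahead=- remaining=[- ( num ) * id $]
Step 2: reduce F->id. Stack=[F] ptr=1 lookahead=- remaining=[- ( num ) * id $]
Step 3: reduce T->F. Stack=[T] ptr=1 lookahead=- remaining=[- ( num ) * id $]
Step 4: reduce E->T. Stack=[E] ptr=1 lookahead=- remaining=[- ( num ) * id $]
Step 5: shift -. Stack=[E -] ptr=2 lookahead=( remaining=[( num ) * id $]
Step 6: shift (. Stack=[E - (] ptr=3 lookahead=num remaining=[num ) * id $]
Step 7: shift num. Stack=[E - ( num] ptr=4 lookahead=) remaining=[) * id $]
Step 8: reduce F->num. Stack=[E - ( F] ptr=4 lookahead=) remaining=[) * id $]
Step 9: reduce T->F. Stack=[E - ( T] ptr=4 lookahead=) remaining=[) * id $]
Step 10: reduce E->T. Stack=[E - ( E] ptr=4 lookahead=) remaining=[) * id $]
Step 11: shift ). Stack=[E - ( E )] ptr=5 lookahead=* remaining=[* id $]
Step 12: reduce F->( E ). Stack=[E - F] ptr=5 lookahead=* remaining=[* id $]
Step 13: reduce T->F. Stack=[E - T] ptr=5 lookahead=* remaining=[* id $]
Step 14: shift *. Stack=[E - T *] ptr=6 lookahead=id remaining=[id $]
Step 15: shift id. Stack=[E - T * id] ptr=7 lookahead=$ remaining=[$]
Step 16: reduce F->id. Stack=[E - T * F] ptr=7 lookahead=$ remaining=[$]
Step 17: reduce T->T * F. Stack=[E - T] ptr=7 lookahead=$ remaining=[$]
Step 18: reduce E->E - T. Stack=[E] ptr=7 lookahead=$ remaining=[$]
Step 19: accept. Stack=[E] ptr=7 lookahead=$ remaining=[$]

Answer: 3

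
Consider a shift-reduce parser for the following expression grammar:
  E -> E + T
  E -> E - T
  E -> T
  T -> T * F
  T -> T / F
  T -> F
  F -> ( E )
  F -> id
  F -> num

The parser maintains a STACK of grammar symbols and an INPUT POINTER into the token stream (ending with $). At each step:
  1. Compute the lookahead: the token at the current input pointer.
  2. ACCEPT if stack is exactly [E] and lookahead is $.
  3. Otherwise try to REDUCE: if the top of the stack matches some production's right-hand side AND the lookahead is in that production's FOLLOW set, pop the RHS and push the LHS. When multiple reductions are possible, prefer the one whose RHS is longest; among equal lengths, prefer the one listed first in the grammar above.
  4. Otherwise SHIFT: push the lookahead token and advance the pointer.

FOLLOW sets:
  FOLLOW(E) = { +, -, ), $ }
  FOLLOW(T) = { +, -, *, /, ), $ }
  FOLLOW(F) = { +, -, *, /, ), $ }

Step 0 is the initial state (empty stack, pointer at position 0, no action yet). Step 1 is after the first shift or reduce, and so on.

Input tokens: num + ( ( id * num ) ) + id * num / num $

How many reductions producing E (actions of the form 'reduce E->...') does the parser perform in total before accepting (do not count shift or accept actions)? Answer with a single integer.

Answer: 5

Derivation:
Step 1: shift num. Stack=[num] ptr=1 lookahead=+ remaining=[+ ( ( id * num ) ) + id * num / num $]
Step 2: reduce F->num. Stack=[F] ptr=1 lookahead=+ remaining=[+ ( ( id * num ) ) + id * num / num $]
Step 3: reduce T->F. Stack=[T] ptr=1 lookahead=+ remaining=[+ ( ( id * num ) ) + id * num / num $]
Step 4: reduce E->T. Stack=[E] ptr=1 lookahead=+ remaining=[+ ( ( id * num ) ) + id * num / num $]
Step 5: shift +. Stack=[E +] ptr=2 lookahead=( remaining=[( ( id * num ) ) + id * num / num $]
Step 6: shift (. Stack=[E + (] ptr=3 lookahead=( remaining=[( id * num ) ) + id * num / num $]
Step 7: shift (. Stack=[E + ( (] ptr=4 lookahead=id remaining=[id * num ) ) + id * num / num $]
Step 8: shift id. Stack=[E + ( ( id] ptr=5 lookahead=* remaining=[* num ) ) + id * num / num $]
Step 9: reduce F->id. Stack=[E + ( ( F] ptr=5 lookahead=* remaining=[* num ) ) + id * num / num $]
Step 10: reduce T->F. Stack=[E + ( ( T] ptr=5 lookahead=* remaining=[* num ) ) + id * num / num $]
Step 11: shift *. Stack=[E + ( ( T *] ptr=6 lookahead=num remaining=[num ) ) + id * num / num $]
Step 12: shift num. Stack=[E + ( ( T * num] ptr=7 lookahead=) remaining=[) ) + id * num / num $]
Step 13: reduce F->num. Stack=[E + ( ( T * F] ptr=7 lookahead=) remaining=[) ) + id * num / num $]
Step 14: reduce T->T * F. Stack=[E + ( ( T] ptr=7 lookahead=) remaining=[) ) + id * num / num $]
Step 15: reduce E->T. Stack=[E + ( ( E] ptr=7 lookahead=) remaining=[) ) + id * num / num $]
Step 16: shift ). Stack=[E + ( ( E )] ptr=8 lookahead=) remaining=[) + id * num / num $]
Step 17: reduce F->( E ). Stack=[E + ( F] ptr=8 lookahead=) remaining=[) + id * num / num $]
Step 18: reduce T->F. Stack=[E + ( T] ptr=8 lookahead=) remaining=[) + id * num / num $]
Step 19: reduce E->T. Stack=[E + ( E] ptr=8 lookahead=) remaining=[) + id * num / num $]
Step 20: shift ). Stack=[E + ( E )] ptr=9 lookahead=+ remaining=[+ id * num / num $]
Step 21: reduce F->( E ). Stack=[E + F] ptr=9 lookahead=+ remaining=[+ id * num / num $]
Step 22: reduce T->F. Stack=[E + T] ptr=9 lookahead=+ remaining=[+ id * num / num $]
Step 23: reduce E->E + T. Stack=[E] ptr=9 lookahead=+ remaining=[+ id * num / num $]
Step 24: shift +. Stack=[E +] ptr=10 lookahead=id remaining=[id * num / num $]
Step 25: shift id. Stack=[E + id] ptr=11 lookahead=* remaining=[* num / num $]
Step 26: reduce F->id. Stack=[E + F] ptr=11 lookahead=* remaining=[* num / num $]
Step 27: reduce T->F. Stack=[E + T] ptr=11 lookahead=* remaining=[* num / num $]
Step 28: shift *. Stack=[E + T *] ptr=12 lookahead=num remaining=[num / num $]
Step 29: shift num. Stack=[E + T * num] ptr=13 lookahead=/ remaining=[/ num $]
Step 30: reduce F->num. Stack=[E + T * F] ptr=13 lookahead=/ remaining=[/ num $]
Step 31: reduce T->T * F. Stack=[E + T] ptr=13 lookahead=/ remaining=[/ num $]
Step 32: shift /. Stack=[E + T /] ptr=14 lookahead=num remaining=[num $]
Step 33: shift num. Stack=[E + T / num] ptr=15 lookahead=$ remaining=[$]
Step 34: reduce F->num. Stack=[E + T / F] ptr=15 lookahead=$ remaining=[$]
Step 35: reduce T->T / F. Stack=[E + T] ptr=15 lookahead=$ remaining=[$]
Step 36: reduce E->E + T. Stack=[E] ptr=15 lookahead=$ remaining=[$]
Step 37: accept. Stack=[E] ptr=15 lookahead=$ remaining=[$]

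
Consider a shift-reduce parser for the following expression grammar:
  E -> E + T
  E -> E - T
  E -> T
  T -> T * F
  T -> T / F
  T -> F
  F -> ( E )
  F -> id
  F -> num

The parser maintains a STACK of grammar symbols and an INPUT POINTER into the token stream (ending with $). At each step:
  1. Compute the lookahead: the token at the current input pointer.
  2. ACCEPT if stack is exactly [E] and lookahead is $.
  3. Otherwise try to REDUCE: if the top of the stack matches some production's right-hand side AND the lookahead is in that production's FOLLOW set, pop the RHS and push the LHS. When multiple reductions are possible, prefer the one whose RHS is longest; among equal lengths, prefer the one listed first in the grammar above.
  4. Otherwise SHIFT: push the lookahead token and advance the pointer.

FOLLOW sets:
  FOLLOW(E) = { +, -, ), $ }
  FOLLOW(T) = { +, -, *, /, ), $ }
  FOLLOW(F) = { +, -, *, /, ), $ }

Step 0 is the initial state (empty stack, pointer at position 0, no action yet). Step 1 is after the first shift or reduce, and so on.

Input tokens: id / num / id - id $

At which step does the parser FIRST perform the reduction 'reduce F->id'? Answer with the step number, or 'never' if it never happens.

Step 1: shift id. Stack=[id] ptr=1 lookahead=/ remaining=[/ num / id - id $]
Step 2: reduce F->id. Stack=[F] ptr=1 lookahead=/ remaining=[/ num / id - id $]

Answer: 2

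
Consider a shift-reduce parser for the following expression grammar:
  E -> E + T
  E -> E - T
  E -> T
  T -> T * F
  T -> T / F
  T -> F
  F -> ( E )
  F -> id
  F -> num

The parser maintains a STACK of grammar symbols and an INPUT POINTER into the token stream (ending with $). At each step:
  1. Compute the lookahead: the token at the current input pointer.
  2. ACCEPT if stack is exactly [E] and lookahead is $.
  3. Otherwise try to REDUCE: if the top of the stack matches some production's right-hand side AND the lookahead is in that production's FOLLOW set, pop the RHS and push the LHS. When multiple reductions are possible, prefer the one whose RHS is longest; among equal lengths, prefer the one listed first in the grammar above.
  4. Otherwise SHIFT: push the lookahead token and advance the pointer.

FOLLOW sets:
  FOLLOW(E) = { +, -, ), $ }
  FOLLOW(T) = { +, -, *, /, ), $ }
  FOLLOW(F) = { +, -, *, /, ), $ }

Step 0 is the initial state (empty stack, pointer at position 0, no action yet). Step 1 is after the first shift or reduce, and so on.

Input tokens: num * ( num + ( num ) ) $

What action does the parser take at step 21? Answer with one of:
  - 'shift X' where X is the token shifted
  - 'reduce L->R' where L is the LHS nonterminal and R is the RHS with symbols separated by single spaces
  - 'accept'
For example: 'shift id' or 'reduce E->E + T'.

Answer: reduce F->( E )

Derivation:
Step 1: shift num. Stack=[num] ptr=1 lookahead=* remaining=[* ( num + ( num ) ) $]
Step 2: reduce F->num. Stack=[F] ptr=1 lookahead=* remaining=[* ( num + ( num ) ) $]
Step 3: reduce T->F. Stack=[T] ptr=1 lookahead=* remaining=[* ( num + ( num ) ) $]
Step 4: shift *. Stack=[T *] ptr=2 lookahead=( remaining=[( num + ( num ) ) $]
Step 5: shift (. Stack=[T * (] ptr=3 lookahead=num remaining=[num + ( num ) ) $]
Step 6: shift num. Stack=[T * ( num] ptr=4 lookahead=+ remaining=[+ ( num ) ) $]
Step 7: reduce F->num. Stack=[T * ( F] ptr=4 lookahead=+ remaining=[+ ( num ) ) $]
Step 8: reduce T->F. Stack=[T * ( T] ptr=4 lookahead=+ remaining=[+ ( num ) ) $]
Step 9: reduce E->T. Stack=[T * ( E] ptr=4 lookahead=+ remaining=[+ ( num ) ) $]
Step 10: shift +. Stack=[T * ( E +] ptr=5 lookahead=( remaining=[( num ) ) $]
Step 11: shift (. Stack=[T * ( E + (] ptr=6 lookahead=num remaining=[num ) ) $]
Step 12: shift num. Stack=[T * ( E + ( num] ptr=7 lookahead=) remaining=[) ) $]
Step 13: reduce F->num. Stack=[T * ( E + ( F] ptr=7 lookahead=) remaining=[) ) $]
Step 14: reduce T->F. Stack=[T * ( E + ( T] ptr=7 lookahead=) remaining=[) ) $]
Step 15: reduce E->T. Stack=[T * ( E + ( E] ptr=7 lookahead=) remaining=[) ) $]
Step 16: shift ). Stack=[T * ( E + ( E )] ptr=8 lookahead=) remaining=[) $]
Step 17: reduce F->( E ). Stack=[T * ( E + F] ptr=8 lookahead=) remaining=[) $]
Step 18: reduce T->F. Stack=[T * ( E + T] ptr=8 lookahead=) remaining=[) $]
Step 19: reduce E->E + T. Stack=[T * ( E] ptr=8 lookahead=) remaining=[) $]
Step 20: shift ). Stack=[T * ( E )] ptr=9 lookahead=$ remaining=[$]
Step 21: reduce F->( E ). Stack=[T * F] ptr=9 lookahead=$ remaining=[$]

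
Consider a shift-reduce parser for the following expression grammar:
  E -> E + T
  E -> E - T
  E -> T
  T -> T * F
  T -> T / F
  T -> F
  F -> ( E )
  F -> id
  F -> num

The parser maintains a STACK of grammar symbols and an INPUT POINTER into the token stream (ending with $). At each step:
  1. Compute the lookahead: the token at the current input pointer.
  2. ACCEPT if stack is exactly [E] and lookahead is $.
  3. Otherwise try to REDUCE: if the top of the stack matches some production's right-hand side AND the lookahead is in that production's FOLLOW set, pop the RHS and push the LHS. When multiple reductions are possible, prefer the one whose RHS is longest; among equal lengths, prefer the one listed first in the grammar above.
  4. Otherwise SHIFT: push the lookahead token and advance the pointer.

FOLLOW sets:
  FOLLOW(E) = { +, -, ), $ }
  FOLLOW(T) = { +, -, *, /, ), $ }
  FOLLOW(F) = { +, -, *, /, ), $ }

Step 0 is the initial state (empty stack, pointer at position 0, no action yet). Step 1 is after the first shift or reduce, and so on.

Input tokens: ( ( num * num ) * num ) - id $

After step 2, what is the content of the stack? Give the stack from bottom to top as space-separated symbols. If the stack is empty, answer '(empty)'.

Answer: ( (

Derivation:
Step 1: shift (. Stack=[(] ptr=1 lookahead=( remaining=[( num * num ) * num ) - id $]
Step 2: shift (. Stack=[( (] ptr=2 lookahead=num remaining=[num * num ) * num ) - id $]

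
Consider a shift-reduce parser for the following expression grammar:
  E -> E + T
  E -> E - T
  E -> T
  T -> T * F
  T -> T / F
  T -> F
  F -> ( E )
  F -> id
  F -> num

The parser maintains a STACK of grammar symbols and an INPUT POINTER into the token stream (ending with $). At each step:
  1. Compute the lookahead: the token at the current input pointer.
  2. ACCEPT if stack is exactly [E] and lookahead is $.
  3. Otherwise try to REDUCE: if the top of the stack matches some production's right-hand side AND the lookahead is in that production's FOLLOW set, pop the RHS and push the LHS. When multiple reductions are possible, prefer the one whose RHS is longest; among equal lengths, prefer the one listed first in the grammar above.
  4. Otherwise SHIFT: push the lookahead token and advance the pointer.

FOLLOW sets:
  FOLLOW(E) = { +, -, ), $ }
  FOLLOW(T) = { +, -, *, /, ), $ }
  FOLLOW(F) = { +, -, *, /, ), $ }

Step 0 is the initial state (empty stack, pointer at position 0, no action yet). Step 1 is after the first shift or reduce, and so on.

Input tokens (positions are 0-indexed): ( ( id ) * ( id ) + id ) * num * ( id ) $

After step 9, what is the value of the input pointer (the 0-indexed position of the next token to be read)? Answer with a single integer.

Answer: 4

Derivation:
Step 1: shift (. Stack=[(] ptr=1 lookahead=( remaining=[( id ) * ( id ) + id ) * num * ( id ) $]
Step 2: shift (. Stack=[( (] ptr=2 lookahead=id remaining=[id ) * ( id ) + id ) * num * ( id ) $]
Step 3: shift id. Stack=[( ( id] ptr=3 lookahead=) remaining=[) * ( id ) + id ) * num * ( id ) $]
Step 4: reduce F->id. Stack=[( ( F] ptr=3 lookahead=) remaining=[) * ( id ) + id ) * num * ( id ) $]
Step 5: reduce T->F. Stack=[( ( T] ptr=3 lookahead=) remaining=[) * ( id ) + id ) * num * ( id ) $]
Step 6: reduce E->T. Stack=[( ( E] ptr=3 lookahead=) remaining=[) * ( id ) + id ) * num * ( id ) $]
Step 7: shift ). Stack=[( ( E )] ptr=4 lookahead=* remaining=[* ( id ) + id ) * num * ( id ) $]
Step 8: reduce F->( E ). Stack=[( F] ptr=4 lookahead=* remaining=[* ( id ) + id ) * num * ( id ) $]
Step 9: reduce T->F. Stack=[( T] ptr=4 lookahead=* remaining=[* ( id ) + id ) * num * ( id ) $]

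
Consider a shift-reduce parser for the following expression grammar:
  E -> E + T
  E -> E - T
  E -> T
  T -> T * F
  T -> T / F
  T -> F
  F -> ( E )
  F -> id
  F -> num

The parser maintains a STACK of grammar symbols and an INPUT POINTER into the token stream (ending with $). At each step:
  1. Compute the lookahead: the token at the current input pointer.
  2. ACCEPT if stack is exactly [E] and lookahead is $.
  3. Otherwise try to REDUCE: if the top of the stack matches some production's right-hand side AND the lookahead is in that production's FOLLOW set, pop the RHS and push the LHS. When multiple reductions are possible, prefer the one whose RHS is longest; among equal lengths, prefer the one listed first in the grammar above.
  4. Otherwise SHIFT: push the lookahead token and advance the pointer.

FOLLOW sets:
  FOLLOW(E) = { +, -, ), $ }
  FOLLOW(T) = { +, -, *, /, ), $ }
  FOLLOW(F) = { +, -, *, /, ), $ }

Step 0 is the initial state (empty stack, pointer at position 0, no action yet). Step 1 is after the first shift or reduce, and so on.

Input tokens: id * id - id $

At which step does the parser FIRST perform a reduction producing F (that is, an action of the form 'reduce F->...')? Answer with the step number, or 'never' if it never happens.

Answer: 2

Derivation:
Step 1: shift id. Stack=[id] ptr=1 lookahead=* remaining=[* id - id $]
Step 2: reduce F->id. Stack=[F] ptr=1 lookahead=* remaining=[* id - id $]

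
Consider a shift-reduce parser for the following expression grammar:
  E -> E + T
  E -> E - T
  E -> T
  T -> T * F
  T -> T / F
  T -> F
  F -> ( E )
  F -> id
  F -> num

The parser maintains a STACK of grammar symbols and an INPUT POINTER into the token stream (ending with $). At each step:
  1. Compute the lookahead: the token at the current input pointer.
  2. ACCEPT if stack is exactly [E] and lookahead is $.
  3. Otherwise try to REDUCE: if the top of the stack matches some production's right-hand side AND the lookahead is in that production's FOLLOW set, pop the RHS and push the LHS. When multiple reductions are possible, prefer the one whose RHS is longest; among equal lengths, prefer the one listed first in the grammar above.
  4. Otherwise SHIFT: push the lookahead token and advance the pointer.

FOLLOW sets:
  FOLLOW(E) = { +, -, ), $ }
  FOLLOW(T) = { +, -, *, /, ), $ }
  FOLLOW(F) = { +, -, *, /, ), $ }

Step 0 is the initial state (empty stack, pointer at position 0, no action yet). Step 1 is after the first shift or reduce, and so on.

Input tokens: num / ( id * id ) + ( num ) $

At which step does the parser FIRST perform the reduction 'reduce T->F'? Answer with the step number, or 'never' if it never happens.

Step 1: shift num. Stack=[num] ptr=1 lookahead=/ remaining=[/ ( id * id ) + ( num ) $]
Step 2: reduce F->num. Stack=[F] ptr=1 lookahead=/ remaining=[/ ( id * id ) + ( num ) $]
Step 3: reduce T->F. Stack=[T] ptr=1 lookahead=/ remaining=[/ ( id * id ) + ( num ) $]

Answer: 3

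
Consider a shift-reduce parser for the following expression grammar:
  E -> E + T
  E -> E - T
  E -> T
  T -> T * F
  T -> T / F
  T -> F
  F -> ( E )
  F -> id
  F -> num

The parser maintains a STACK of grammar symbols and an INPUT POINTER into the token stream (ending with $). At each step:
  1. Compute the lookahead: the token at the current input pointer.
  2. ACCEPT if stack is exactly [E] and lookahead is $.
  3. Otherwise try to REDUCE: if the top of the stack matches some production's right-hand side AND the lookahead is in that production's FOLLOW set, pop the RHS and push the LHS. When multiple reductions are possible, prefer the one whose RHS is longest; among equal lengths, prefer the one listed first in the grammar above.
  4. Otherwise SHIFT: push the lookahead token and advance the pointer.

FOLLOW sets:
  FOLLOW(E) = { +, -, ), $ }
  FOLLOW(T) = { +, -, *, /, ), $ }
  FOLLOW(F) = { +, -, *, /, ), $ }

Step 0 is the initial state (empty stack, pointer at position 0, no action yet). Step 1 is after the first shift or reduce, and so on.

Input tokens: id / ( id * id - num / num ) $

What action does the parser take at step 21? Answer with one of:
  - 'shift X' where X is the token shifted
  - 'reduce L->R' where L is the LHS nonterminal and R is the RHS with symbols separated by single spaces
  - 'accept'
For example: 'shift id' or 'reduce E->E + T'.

Answer: reduce T->T / F

Derivation:
Step 1: shift id. Stack=[id] ptr=1 lookahead=/ remaining=[/ ( id * id - num / num ) $]
Step 2: reduce F->id. Stack=[F] ptr=1 lookahead=/ remaining=[/ ( id * id - num / num ) $]
Step 3: reduce T->F. Stack=[T] ptr=1 lookahead=/ remaining=[/ ( id * id - num / num ) $]
Step 4: shift /. Stack=[T /] ptr=2 lookahead=( remaining=[( id * id - num / num ) $]
Step 5: shift (. Stack=[T / (] ptr=3 lookahead=id remaining=[id * id - num / num ) $]
Step 6: shift id. Stack=[T / ( id] ptr=4 lookahead=* remaining=[* id - num / num ) $]
Step 7: reduce F->id. Stack=[T / ( F] ptr=4 lookahead=* remaining=[* id - num / num ) $]
Step 8: reduce T->F. Stack=[T / ( T] ptr=4 lookahead=* remaining=[* id - num / num ) $]
Step 9: shift *. Stack=[T / ( T *] ptr=5 lookahead=id remaining=[id - num / num ) $]
Step 10: shift id. Stack=[T / ( T * id] ptr=6 lookahead=- remaining=[- num / num ) $]
Step 11: reduce F->id. Stack=[T / ( T * F] ptr=6 lookahead=- remaining=[- num / num ) $]
Step 12: reduce T->T * F. Stack=[T / ( T] ptr=6 lookahead=- remaining=[- num / num ) $]
Step 13: reduce E->T. Stack=[T / ( E] ptr=6 lookahead=- remaining=[- num / num ) $]
Step 14: shift -. Stack=[T / ( E -] ptr=7 lookahead=num remaining=[num / num ) $]
Step 15: shift num. Stack=[T / ( E - num] ptr=8 lookahead=/ remaining=[/ num ) $]
Step 16: reduce F->num. Stack=[T / ( E - F] ptr=8 lookahead=/ remaining=[/ num ) $]
Step 17: reduce T->F. Stack=[T / ( E - T] ptr=8 lookahead=/ remaining=[/ num ) $]
Step 18: shift /. Stack=[T / ( E - T /] ptr=9 lookahead=num remaining=[num ) $]
Step 19: shift num. Stack=[T / ( E - T / num] ptr=10 lookahead=) remaining=[) $]
Step 20: reduce F->num. Stack=[T / ( E - T / F] ptr=10 lookahead=) remaining=[) $]
Step 21: reduce T->T / F. Stack=[T / ( E - T] ptr=10 lookahead=) remaining=[) $]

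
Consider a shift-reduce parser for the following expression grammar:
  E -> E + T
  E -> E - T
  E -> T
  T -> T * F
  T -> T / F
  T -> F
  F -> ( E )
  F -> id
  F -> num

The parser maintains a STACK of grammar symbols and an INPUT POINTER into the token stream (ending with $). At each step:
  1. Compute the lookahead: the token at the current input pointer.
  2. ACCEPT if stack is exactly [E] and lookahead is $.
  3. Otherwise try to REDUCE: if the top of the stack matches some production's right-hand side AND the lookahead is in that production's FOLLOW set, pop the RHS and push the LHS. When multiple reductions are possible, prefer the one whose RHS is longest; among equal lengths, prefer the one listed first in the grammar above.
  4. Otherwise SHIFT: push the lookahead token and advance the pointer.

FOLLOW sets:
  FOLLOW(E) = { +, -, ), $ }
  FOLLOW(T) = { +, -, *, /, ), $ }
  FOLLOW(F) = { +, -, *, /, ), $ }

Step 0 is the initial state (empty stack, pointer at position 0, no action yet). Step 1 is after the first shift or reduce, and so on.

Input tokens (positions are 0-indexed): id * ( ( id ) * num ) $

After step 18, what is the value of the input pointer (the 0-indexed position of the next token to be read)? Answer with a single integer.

Step 1: shift id. Stack=[id] ptr=1 lookahead=* remaining=[* ( ( id ) * num ) $]
Step 2: reduce F->id. Stack=[F] ptr=1 lookahead=* remaining=[* ( ( id ) * num ) $]
Step 3: reduce T->F. Stack=[T] ptr=1 lookahead=* remaining=[* ( ( id ) * num ) $]
Step 4: shift *. Stack=[T *] ptr=2 lookahead=( remaining=[( ( id ) * num ) $]
Step 5: shift (. Stack=[T * (] ptr=3 lookahead=( remaining=[( id ) * num ) $]
Step 6: shift (. Stack=[T * ( (] ptr=4 lookahead=id remaining=[id ) * num ) $]
Step 7: shift id. Stack=[T * ( ( id] ptr=5 lookahead=) remaining=[) * num ) $]
Step 8: reduce F->id. Stack=[T * ( ( F] ptr=5 lookahead=) remaining=[) * num ) $]
Step 9: reduce T->F. Stack=[T * ( ( T] ptr=5 lookahead=) remaining=[) * num ) $]
Step 10: reduce E->T. Stack=[T * ( ( E] ptr=5 lookahead=) remaining=[) * num ) $]
Step 11: shift ). Stack=[T * ( ( E )] ptr=6 lookahead=* remaining=[* num ) $]
Step 12: reduce F->( E ). Stack=[T * ( F] ptr=6 lookahead=* remaining=[* num ) $]
Step 13: reduce T->F. Stack=[T * ( T] ptr=6 lookahead=* remaining=[* num ) $]
Step 14: shift *. Stack=[T * ( T *] ptr=7 lookahead=num remaining=[num ) $]
Step 15: shift num. Stack=[T * ( T * num] ptr=8 lookahead=) remaining=[) $]
Step 16: reduce F->num. Stack=[T * ( T * F] ptr=8 lookahead=) remaining=[) $]
Step 17: reduce T->T * F. Stack=[T * ( T] ptr=8 lookahead=) remaining=[) $]
Step 18: reduce E->T. Stack=[T * ( E] ptr=8 lookahead=) remaining=[) $]

Answer: 8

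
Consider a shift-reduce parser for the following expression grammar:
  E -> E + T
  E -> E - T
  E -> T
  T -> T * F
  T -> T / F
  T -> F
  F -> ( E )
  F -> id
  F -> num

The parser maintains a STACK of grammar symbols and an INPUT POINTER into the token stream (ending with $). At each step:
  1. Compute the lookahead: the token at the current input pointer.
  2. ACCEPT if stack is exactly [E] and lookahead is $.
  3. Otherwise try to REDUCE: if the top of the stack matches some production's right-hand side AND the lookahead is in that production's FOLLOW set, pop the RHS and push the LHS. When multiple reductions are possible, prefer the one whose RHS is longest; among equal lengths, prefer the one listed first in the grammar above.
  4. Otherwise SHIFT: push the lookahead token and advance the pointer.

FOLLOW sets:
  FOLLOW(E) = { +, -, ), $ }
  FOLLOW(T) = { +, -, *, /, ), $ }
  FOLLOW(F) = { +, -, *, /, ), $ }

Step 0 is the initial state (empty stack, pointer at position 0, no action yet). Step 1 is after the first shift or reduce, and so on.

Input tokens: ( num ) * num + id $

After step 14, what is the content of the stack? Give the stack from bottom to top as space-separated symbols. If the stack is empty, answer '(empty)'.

Step 1: shift (. Stack=[(] ptr=1 lookahead=num remaining=[num ) * num + id $]
Step 2: shift num. Stack=[( num] ptr=2 lookahead=) remaining=[) * num + id $]
Step 3: reduce F->num. Stack=[( F] ptr=2 lookahead=) remaining=[) * num + id $]
Step 4: reduce T->F. Stack=[( T] ptr=2 lookahead=) remaining=[) * num + id $]
Step 5: reduce E->T. Stack=[( E] ptr=2 lookahead=) remaining=[) * num + id $]
Step 6: shift ). Stack=[( E )] ptr=3 lookahead=* remaining=[* num + id $]
Step 7: reduce F->( E ). Stack=[F] ptr=3 lookahead=* remaining=[* num + id $]
Step 8: reduce T->F. Stack=[T] ptr=3 lookahead=* remaining=[* num + id $]
Step 9: shift *. Stack=[T *] ptr=4 lookahead=num remaining=[num + id $]
Step 10: shift num. Stack=[T * num] ptr=5 lookahead=+ remaining=[+ id $]
Step 11: reduce F->num. Stack=[T * F] ptr=5 lookahead=+ remaining=[+ id $]
Step 12: reduce T->T * F. Stack=[T] ptr=5 lookahead=+ remaining=[+ id $]
Step 13: reduce E->T. Stack=[E] ptr=5 lookahead=+ remaining=[+ id $]
Step 14: shift +. Stack=[E +] ptr=6 lookahead=id remaining=[id $]

Answer: E +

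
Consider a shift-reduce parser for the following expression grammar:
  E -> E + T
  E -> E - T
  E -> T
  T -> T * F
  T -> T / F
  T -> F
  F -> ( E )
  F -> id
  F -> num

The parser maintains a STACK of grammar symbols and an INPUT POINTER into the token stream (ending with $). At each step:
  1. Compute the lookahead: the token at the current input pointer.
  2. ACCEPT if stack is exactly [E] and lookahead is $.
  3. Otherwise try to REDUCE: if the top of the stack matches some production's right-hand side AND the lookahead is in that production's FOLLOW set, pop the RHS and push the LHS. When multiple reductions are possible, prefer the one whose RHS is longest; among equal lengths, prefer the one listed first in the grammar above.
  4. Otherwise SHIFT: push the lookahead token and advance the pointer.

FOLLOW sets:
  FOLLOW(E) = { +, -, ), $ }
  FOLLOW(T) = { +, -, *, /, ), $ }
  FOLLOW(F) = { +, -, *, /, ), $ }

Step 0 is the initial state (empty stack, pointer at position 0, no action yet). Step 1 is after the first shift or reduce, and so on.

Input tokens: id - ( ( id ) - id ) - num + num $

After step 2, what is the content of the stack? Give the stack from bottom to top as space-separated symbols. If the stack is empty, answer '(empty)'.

Answer: F

Derivation:
Step 1: shift id. Stack=[id] ptr=1 lookahead=- remaining=[- ( ( id ) - id ) - num + num $]
Step 2: reduce F->id. Stack=[F] ptr=1 lookahead=- remaining=[- ( ( id ) - id ) - num + num $]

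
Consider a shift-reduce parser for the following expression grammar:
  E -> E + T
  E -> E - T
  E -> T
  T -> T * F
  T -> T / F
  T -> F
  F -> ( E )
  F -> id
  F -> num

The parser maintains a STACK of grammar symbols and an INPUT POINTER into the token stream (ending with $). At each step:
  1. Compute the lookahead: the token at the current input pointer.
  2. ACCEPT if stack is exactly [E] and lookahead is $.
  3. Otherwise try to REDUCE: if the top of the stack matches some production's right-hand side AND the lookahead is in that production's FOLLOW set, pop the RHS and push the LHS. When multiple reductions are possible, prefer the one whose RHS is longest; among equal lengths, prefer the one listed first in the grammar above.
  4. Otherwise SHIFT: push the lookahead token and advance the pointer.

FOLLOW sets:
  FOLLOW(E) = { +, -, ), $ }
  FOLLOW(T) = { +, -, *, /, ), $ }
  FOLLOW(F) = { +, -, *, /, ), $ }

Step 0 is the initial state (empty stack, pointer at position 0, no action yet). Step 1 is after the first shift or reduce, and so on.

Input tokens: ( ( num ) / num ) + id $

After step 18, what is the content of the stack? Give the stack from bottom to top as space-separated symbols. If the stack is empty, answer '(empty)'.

Answer: E

Derivation:
Step 1: shift (. Stack=[(] ptr=1 lookahead=( remaining=[( num ) / num ) + id $]
Step 2: shift (. Stack=[( (] ptr=2 lookahead=num remaining=[num ) / num ) + id $]
Step 3: shift num. Stack=[( ( num] ptr=3 lookahead=) remaining=[) / num ) + id $]
Step 4: reduce F->num. Stack=[( ( F] ptr=3 lookahead=) remaining=[) / num ) + id $]
Step 5: reduce T->F. Stack=[( ( T] ptr=3 lookahead=) remaining=[) / num ) + id $]
Step 6: reduce E->T. Stack=[( ( E] ptr=3 lookahead=) remaining=[) / num ) + id $]
Step 7: shift ). Stack=[( ( E )] ptr=4 lookahead=/ remaining=[/ num ) + id $]
Step 8: reduce F->( E ). Stack=[( F] ptr=4 lookahead=/ remaining=[/ num ) + id $]
Step 9: reduce T->F. Stack=[( T] ptr=4 lookahead=/ remaining=[/ num ) + id $]
Step 10: shift /. Stack=[( T /] ptr=5 lookahead=num remaining=[num ) + id $]
Step 11: shift num. Stack=[( T / num] ptr=6 lookahead=) remaining=[) + id $]
Step 12: reduce F->num. Stack=[( T / F] ptr=6 lookahead=) remaining=[) + id $]
Step 13: reduce T->T / F. Stack=[( T] ptr=6 lookahead=) remaining=[) + id $]
Step 14: reduce E->T. Stack=[( E] ptr=6 lookahead=) remaining=[) + id $]
Step 15: shift ). Stack=[( E )] ptr=7 lookahead=+ remaining=[+ id $]
Step 16: reduce F->( E ). Stack=[F] ptr=7 lookahead=+ remaining=[+ id $]
Step 17: reduce T->F. Stack=[T] ptr=7 lookahead=+ remaining=[+ id $]
Step 18: reduce E->T. Stack=[E] ptr=7 lookahead=+ remaining=[+ id $]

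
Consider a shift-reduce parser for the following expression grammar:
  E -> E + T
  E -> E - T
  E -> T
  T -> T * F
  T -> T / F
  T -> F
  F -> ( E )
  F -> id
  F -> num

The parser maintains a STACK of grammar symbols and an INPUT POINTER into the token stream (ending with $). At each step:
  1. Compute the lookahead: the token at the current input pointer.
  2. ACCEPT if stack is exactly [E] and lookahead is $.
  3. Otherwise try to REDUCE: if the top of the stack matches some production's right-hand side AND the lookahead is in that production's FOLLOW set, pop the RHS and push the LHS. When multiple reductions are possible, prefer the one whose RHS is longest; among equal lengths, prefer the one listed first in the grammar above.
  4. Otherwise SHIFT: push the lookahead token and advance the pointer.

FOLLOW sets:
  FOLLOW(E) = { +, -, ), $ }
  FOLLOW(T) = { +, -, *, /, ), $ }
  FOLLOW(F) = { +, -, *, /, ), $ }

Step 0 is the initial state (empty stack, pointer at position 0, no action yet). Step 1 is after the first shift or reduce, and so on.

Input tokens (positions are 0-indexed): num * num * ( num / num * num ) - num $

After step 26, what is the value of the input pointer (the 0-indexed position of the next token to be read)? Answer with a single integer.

Step 1: shift num. Stack=[num] ptr=1 lookahead=* remaining=[* num * ( num / num * num ) - num $]
Step 2: reduce F->num. Stack=[F] ptr=1 lookahead=* remaining=[* num * ( num / num * num ) - num $]
Step 3: reduce T->F. Stack=[T] ptr=1 lookahead=* remaining=[* num * ( num / num * num ) - num $]
Step 4: shift *. Stack=[T *] ptr=2 lookahead=num remaining=[num * ( num / num * num ) - num $]
Step 5: shift num. Stack=[T * num] ptr=3 lookahead=* remaining=[* ( num / num * num ) - num $]
Step 6: reduce F->num. Stack=[T * F] ptr=3 lookahead=* remaining=[* ( num / num * num ) - num $]
Step 7: reduce T->T * F. Stack=[T] ptr=3 lookahead=* remaining=[* ( num / num * num ) - num $]
Step 8: shift *. Stack=[T *] ptr=4 lookahead=( remaining=[( num / num * num ) - num $]
Step 9: shift (. Stack=[T * (] ptr=5 lookahead=num remaining=[num / num * num ) - num $]
Step 10: shift num. Stack=[T * ( num] ptr=6 lookahead=/ remaining=[/ num * num ) - num $]
Step 11: reduce F->num. Stack=[T * ( F] ptr=6 lookahead=/ remaining=[/ num * num ) - num $]
Step 12: reduce T->F. Stack=[T * ( T] ptr=6 lookahead=/ remaining=[/ num * num ) - num $]
Step 13: shift /. Stack=[T * ( T /] ptr=7 lookahead=num remaining=[num * num ) - num $]
Step 14: shift num. Stack=[T * ( T / num] ptr=8 lookahead=* remaining=[* num ) - num $]
Step 15: reduce F->num. Stack=[T * ( T / F] ptr=8 lookahead=* remaining=[* num ) - num $]
Step 16: reduce T->T / F. Stack=[T * ( T] ptr=8 lookahead=* remaining=[* num ) - num $]
Step 17: shift *. Stack=[T * ( T *] ptr=9 lookahead=num remaining=[num ) - num $]
Step 18: shift num. Stack=[T * ( T * num] ptr=10 lookahead=) remaining=[) - num $]
Step 19: reduce F->num. Stack=[T * ( T * F] ptr=10 lookahead=) remaining=[) - num $]
Step 20: reduce T->T * F. Stack=[T * ( T] ptr=10 lookahead=) remaining=[) - num $]
Step 21: reduce E->T. Stack=[T * ( E] ptr=10 lookahead=) remaining=[) - num $]
Step 22: shift ). Stack=[T * ( E )] ptr=11 lookahead=- remaining=[- num $]
Step 23: reduce F->( E ). Stack=[T * F] ptr=11 lookahead=- remaining=[- num $]
Step 24: reduce T->T * F. Stack=[T] ptr=11 lookahead=- remaining=[- num $]
Step 25: reduce E->T. Stack=[E] ptr=11 lookahead=- remaining=[- num $]
Step 26: shift -. Stack=[E -] ptr=12 lookahead=num remaining=[num $]

Answer: 12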